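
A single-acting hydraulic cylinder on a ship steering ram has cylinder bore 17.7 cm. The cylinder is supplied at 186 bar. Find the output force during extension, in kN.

F ≈ 458 kN

Cap-side area A_cap = π/4 × (17.7 cm)² = 246.1 cm^2
F = P × A_cap = 186 bar × A_cap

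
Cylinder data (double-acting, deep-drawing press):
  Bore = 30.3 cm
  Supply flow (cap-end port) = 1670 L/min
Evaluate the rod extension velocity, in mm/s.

v ≈ 386 mm/s

Cap-side area A_cap = π/4 × (30.3 cm)² = 721.1 cm^2
v = Q / A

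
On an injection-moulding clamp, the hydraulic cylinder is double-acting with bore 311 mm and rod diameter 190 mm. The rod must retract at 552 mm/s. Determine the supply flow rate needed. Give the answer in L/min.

Q ≈ 1580 L/min

Rod-side annular area A_ann = π/4 × (311² − 190²) = 47610 mm^2
Q = A × v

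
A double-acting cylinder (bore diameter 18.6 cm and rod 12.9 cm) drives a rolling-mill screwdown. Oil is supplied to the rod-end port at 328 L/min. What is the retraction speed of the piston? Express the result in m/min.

v ≈ 23.3 m/min

Rod-side annular area A_ann = π/4 × (18.6² − 12.9²) = 141.0 cm^2
Flow into the rod-end port fills the annular volume.
v = Q / A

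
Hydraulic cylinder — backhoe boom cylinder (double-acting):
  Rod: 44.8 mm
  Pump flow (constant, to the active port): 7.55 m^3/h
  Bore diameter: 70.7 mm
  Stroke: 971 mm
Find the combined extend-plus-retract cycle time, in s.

t ≈ 2.91 s

Cap-side area A_cap = π/4 × (70.7 mm)² = 3926 mm^2
Rod-side annular area A_ann = π/4 × (70.7² − 44.8²) = 2349 mm^2
t_ext = A_cap·L/Q = 1.818 s
t_ret = A_ann·L/Q = 1.088 s
t_cycle = t_ext + t_ret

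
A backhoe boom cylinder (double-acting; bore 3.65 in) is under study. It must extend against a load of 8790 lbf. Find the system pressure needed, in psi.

P ≈ 840 psi

Cap-side area A_cap = π/4 × (3.65 in)² = 10.46 in^2
P = F / A = 8790 lbf / A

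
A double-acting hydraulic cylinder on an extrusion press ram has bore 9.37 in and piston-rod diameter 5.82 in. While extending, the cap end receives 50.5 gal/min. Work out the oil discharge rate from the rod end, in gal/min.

Cap-side area A_cap = π/4 × (9.37 in)² = 68.96 in^2
Rod-side annular area A_ann = π/4 × (9.37² − 5.82²) = 42.35 in^2
Piston speed v = Q_in/A_cap; rod-end outflow Q_out = v × A_ann = Q_in × A_ann/A_cap.

Q_out ≈ 31.0 gal/min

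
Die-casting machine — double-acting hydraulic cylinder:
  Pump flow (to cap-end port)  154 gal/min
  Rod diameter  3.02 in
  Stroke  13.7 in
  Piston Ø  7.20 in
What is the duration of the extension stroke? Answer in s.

t ≈ 0.941 s

Cap-side area A_cap = π/4 × (7.20 in)² = 40.72 in^2
Swept volume V = A × L; t = V / Q = A·L / Q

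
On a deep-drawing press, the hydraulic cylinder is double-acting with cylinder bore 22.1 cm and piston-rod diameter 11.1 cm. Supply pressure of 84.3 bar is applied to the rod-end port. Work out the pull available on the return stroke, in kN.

Rod-side annular area A_ann = π/4 × (22.1² − 11.1²) = 286.8 cm^2
On retraction the pressure acts on the annular area (bore minus rod).
F = P × A_ann

F ≈ 242 kN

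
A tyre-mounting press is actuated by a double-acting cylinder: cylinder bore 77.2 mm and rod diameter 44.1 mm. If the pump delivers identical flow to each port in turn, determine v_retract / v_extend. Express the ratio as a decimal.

v_ret/v_ext ≈ 1.48

Cap-side area A_cap = π/4 × (77.2 mm)² = 4681 mm^2
Rod-side annular area A_ann = π/4 × (77.2² − 44.1²) = 3153 mm^2
For equal Q, v ∝ 1/A, so v_ret/v_ext = A_cap/A_ann.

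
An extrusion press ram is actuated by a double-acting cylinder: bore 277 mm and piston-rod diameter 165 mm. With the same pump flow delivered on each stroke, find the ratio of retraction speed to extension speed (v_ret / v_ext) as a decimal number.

Cap-side area A_cap = π/4 × (277 mm)² = 60260 mm^2
Rod-side annular area A_ann = π/4 × (277² − 165²) = 38880 mm^2
For equal Q, v ∝ 1/A, so v_ret/v_ext = A_cap/A_ann.

v_ret/v_ext ≈ 1.55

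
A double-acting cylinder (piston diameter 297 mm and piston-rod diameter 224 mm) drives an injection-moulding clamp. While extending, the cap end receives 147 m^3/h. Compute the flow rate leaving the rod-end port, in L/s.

Q_out ≈ 17.6 L/s

Cap-side area A_cap = π/4 × (297 mm)² = 69280 mm^2
Rod-side annular area A_ann = π/4 × (297² − 224²) = 29870 mm^2
Piston speed v = Q_in/A_cap; rod-end outflow Q_out = v × A_ann = Q_in × A_ann/A_cap.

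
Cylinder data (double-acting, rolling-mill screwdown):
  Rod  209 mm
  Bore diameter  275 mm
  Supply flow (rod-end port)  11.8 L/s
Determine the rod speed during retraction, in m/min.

Rod-side annular area A_ann = π/4 × (275² − 209²) = 25090 mm^2
Flow into the rod-end port fills the annular volume.
v = Q / A

v ≈ 28.2 m/min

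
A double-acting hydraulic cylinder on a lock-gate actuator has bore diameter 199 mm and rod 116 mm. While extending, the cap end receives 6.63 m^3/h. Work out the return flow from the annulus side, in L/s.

Q_out ≈ 1.22 L/s

Cap-side area A_cap = π/4 × (199 mm)² = 31100 mm^2
Rod-side annular area A_ann = π/4 × (199² − 116²) = 20530 mm^2
Piston speed v = Q_in/A_cap; rod-end outflow Q_out = v × A_ann = Q_in × A_ann/A_cap.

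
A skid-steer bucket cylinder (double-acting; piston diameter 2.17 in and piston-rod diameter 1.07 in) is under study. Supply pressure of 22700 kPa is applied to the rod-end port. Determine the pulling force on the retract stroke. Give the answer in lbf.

Rod-side annular area A_ann = π/4 × (2.17² − 1.07²) = 2.799 in^2
On retraction the pressure acts on the annular area (bore minus rod).
F = P × A_ann

F ≈ 9220 lbf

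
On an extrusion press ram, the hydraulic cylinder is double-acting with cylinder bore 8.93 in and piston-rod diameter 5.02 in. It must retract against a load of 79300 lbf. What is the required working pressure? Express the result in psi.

Rod-side annular area A_ann = π/4 × (8.93² − 5.02²) = 42.84 in^2
Retraction: pressure acts on the annular area.
P = F / A = 79300 lbf / A

P ≈ 1850 psi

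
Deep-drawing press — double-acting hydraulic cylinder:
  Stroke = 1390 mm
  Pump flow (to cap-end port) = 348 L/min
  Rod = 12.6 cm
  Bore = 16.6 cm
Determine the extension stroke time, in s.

Cap-side area A_cap = π/4 × (16.6 cm)² = 216.4 cm^2
Swept volume V = A × L; t = V / Q = A·L / Q

t ≈ 5.19 s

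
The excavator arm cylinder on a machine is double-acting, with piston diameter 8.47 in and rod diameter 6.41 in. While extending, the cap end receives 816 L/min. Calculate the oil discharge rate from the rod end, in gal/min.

Q_out ≈ 92.1 gal/min

Cap-side area A_cap = π/4 × (8.47 in)² = 56.35 in^2
Rod-side annular area A_ann = π/4 × (8.47² − 6.41²) = 24.07 in^2
Piston speed v = Q_in/A_cap; rod-end outflow Q_out = v × A_ann = Q_in × A_ann/A_cap.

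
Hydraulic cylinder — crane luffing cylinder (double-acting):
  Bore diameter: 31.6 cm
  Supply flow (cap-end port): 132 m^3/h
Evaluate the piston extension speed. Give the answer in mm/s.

v ≈ 468 mm/s

Cap-side area A_cap = π/4 × (31.6 cm)² = 784.3 cm^2
v = Q / A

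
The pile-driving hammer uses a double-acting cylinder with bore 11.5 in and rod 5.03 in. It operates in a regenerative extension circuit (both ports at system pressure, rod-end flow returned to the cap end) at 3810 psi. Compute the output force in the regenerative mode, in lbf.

F ≈ 75700 lbf

With equal pressure on both faces, forces on the annular region cancel; the net push is pressure × rod cross-section.
Rod cross-section A_rod = π/4 × (5.03 in)² = 19.87 in^2
F = P × A_rod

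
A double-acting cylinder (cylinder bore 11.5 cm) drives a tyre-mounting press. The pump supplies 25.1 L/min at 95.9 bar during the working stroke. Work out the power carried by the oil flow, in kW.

W ≈ 4.01 kW

Hydraulic power = P × Q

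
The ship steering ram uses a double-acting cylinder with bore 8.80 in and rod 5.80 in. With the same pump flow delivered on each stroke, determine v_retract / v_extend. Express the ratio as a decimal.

Cap-side area A_cap = π/4 × (8.80 in)² = 60.82 in^2
Rod-side annular area A_ann = π/4 × (8.80² − 5.80²) = 34.40 in^2
For equal Q, v ∝ 1/A, so v_ret/v_ext = A_cap/A_ann.

v_ret/v_ext ≈ 1.77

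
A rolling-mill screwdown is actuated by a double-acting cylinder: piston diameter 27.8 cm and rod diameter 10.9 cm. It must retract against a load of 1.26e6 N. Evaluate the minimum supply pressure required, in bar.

Rod-side annular area A_ann = π/4 × (27.8² − 10.9²) = 513.7 cm^2
Retraction: pressure acts on the annular area.
P = F / A = 1.26e6 N / A

P ≈ 245 bar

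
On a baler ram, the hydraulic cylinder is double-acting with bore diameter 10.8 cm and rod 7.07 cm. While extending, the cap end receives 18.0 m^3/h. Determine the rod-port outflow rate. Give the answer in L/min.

Q_out ≈ 171 L/min

Cap-side area A_cap = π/4 × (10.8 cm)² = 91.61 cm^2
Rod-side annular area A_ann = π/4 × (10.8² − 7.07²) = 52.35 cm^2
Piston speed v = Q_in/A_cap; rod-end outflow Q_out = v × A_ann = Q_in × A_ann/A_cap.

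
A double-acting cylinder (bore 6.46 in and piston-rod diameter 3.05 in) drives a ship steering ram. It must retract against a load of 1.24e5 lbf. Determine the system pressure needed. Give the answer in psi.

P ≈ 4870 psi

Rod-side annular area A_ann = π/4 × (6.46² − 3.05²) = 25.47 in^2
Retraction: pressure acts on the annular area.
P = F / A = 1.24e5 lbf / A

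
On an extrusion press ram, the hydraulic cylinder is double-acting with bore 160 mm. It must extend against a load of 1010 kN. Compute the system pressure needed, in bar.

Cap-side area A_cap = π/4 × (160 mm)² = 20110 mm^2
P = F / A = 1010 kN / A

P ≈ 502 bar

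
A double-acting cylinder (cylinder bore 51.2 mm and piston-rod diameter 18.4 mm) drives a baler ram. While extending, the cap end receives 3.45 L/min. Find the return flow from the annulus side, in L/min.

Cap-side area A_cap = π/4 × (51.2 mm)² = 2059 mm^2
Rod-side annular area A_ann = π/4 × (51.2² − 18.4²) = 1793 mm^2
Piston speed v = Q_in/A_cap; rod-end outflow Q_out = v × A_ann = Q_in × A_ann/A_cap.

Q_out ≈ 3.00 L/min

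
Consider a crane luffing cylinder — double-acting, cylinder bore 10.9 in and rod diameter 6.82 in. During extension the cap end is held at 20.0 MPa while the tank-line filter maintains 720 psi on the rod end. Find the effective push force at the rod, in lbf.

F ≈ 2.30e5 lbf

Cap-side area A_cap = π/4 × (10.9 in)² = 93.31 in^2
Rod-side annular area A_ann = π/4 × (10.9² − 6.82²) = 56.78 in^2
Net thrust = P_cap·A_cap − P_rod·A_ann = 2.707e5 lbf − 40880 lbf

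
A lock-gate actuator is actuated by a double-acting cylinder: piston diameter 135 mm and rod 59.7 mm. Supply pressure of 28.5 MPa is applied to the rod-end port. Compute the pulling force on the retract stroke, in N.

F ≈ 3.28e5 N

Rod-side annular area A_ann = π/4 × (135² − 59.7²) = 11510 mm^2
On retraction the pressure acts on the annular area (bore minus rod).
F = P × A_ann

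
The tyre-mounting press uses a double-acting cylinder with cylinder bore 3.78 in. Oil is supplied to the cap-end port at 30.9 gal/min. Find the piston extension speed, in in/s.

Cap-side area A_cap = π/4 × (3.78 in)² = 11.22 in^2
v = Q / A

v ≈ 10.6 in/s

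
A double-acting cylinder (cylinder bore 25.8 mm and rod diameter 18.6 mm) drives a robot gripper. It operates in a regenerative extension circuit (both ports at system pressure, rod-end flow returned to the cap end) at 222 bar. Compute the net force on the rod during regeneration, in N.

F ≈ 6030 N

With equal pressure on both faces, forces on the annular region cancel; the net push is pressure × rod cross-section.
Rod cross-section A_rod = π/4 × (18.6 mm)² = 271.7 mm^2
F = P × A_rod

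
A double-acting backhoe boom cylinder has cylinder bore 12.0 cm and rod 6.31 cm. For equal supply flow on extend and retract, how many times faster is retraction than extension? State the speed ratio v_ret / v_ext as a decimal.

Cap-side area A_cap = π/4 × (12.0 cm)² = 113.1 cm^2
Rod-side annular area A_ann = π/4 × (12.0² − 6.31²) = 81.83 cm^2
For equal Q, v ∝ 1/A, so v_ret/v_ext = A_cap/A_ann.

v_ret/v_ext ≈ 1.38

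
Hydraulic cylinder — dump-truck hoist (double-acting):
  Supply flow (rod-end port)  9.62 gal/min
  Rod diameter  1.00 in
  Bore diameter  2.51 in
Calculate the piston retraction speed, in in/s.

Rod-side annular area A_ann = π/4 × (2.51² − 1.00²) = 4.163 in^2
Flow into the rod-end port fills the annular volume.
v = Q / A

v ≈ 8.90 in/s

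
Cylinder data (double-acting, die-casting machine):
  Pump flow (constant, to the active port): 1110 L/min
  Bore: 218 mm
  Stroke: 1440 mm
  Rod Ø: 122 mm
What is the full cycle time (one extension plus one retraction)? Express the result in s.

Cap-side area A_cap = π/4 × (218 mm)² = 37330 mm^2
Rod-side annular area A_ann = π/4 × (218² − 122²) = 25640 mm^2
t_ext = A_cap·L/Q = 2.905 s
t_ret = A_ann·L/Q = 1.995 s
t_cycle = t_ext + t_ret

t ≈ 4.90 s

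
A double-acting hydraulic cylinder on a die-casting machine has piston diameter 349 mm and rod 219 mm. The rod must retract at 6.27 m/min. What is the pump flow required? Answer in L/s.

Q ≈ 6.06 L/s

Rod-side annular area A_ann = π/4 × (349² − 219²) = 57990 mm^2
Q = A × v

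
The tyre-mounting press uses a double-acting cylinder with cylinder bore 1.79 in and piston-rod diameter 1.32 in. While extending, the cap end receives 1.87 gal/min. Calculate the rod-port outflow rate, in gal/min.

Q_out ≈ 0.853 gal/min

Cap-side area A_cap = π/4 × (1.79 in)² = 2.516 in^2
Rod-side annular area A_ann = π/4 × (1.79² − 1.32²) = 1.148 in^2
Piston speed v = Q_in/A_cap; rod-end outflow Q_out = v × A_ann = Q_in × A_ann/A_cap.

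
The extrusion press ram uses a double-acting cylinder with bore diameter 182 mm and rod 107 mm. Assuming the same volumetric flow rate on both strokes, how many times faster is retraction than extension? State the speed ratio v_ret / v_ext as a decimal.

Cap-side area A_cap = π/4 × (182 mm)² = 26020 mm^2
Rod-side annular area A_ann = π/4 × (182² − 107²) = 17020 mm^2
For equal Q, v ∝ 1/A, so v_ret/v_ext = A_cap/A_ann.

v_ret/v_ext ≈ 1.53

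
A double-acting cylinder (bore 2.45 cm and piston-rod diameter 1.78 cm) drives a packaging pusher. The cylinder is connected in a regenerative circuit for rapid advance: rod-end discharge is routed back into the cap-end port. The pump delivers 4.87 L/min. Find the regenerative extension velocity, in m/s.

In regeneration the rod-end outflow joins the pump flow into the cap end, so the net volume the pump must supply per unit advance equals the rod cross-section area.
Rod cross-section A_rod = π/4 × (1.78 cm)² = 2.488 cm^2
v = Q_pump / A_rod

v ≈ 0.326 m/s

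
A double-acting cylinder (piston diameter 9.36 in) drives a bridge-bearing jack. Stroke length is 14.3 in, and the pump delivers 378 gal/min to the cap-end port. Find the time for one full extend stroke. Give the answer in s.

Cap-side area A_cap = π/4 × (9.36 in)² = 68.81 in^2
Swept volume V = A × L; t = V / Q = A·L / Q

t ≈ 0.676 s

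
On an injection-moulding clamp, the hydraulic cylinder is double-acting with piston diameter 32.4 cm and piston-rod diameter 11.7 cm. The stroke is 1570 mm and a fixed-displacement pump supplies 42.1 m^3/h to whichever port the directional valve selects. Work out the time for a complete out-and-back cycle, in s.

Cap-side area A_cap = π/4 × (32.4 cm)² = 824.5 cm^2
Rod-side annular area A_ann = π/4 × (32.4² − 11.7²) = 717.0 cm^2
t_ext = A_cap·L/Q = 11.07 s
t_ret = A_ann·L/Q = 9.625 s
t_cycle = t_ext + t_ret

t ≈ 20.7 s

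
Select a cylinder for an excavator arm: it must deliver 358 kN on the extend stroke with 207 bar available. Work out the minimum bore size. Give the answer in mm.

D ≈ 148 mm

Extension force acts on the full piston face: F = P × (π/4)D².
D = √(4F / (πP)) = √(4 × 358 kN / (π × 207 bar))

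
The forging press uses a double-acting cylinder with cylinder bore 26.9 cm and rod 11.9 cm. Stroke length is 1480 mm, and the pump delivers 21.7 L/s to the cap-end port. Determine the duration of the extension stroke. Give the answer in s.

t ≈ 3.88 s

Cap-side area A_cap = π/4 × (26.9 cm)² = 568.3 cm^2
Swept volume V = A × L; t = V / Q = A·L / Q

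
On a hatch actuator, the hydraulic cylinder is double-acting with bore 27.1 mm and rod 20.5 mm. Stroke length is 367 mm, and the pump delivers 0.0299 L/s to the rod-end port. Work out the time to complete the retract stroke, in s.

Rod-side annular area A_ann = π/4 × (27.1² − 20.5²) = 246.7 mm^2
Swept volume V = A × L; t = V / Q = A·L / Q

t ≈ 3.03 s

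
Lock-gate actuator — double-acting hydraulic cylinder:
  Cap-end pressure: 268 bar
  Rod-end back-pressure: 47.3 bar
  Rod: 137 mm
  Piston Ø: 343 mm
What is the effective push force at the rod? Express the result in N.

Cap-side area A_cap = π/4 × (343 mm)² = 92400 mm^2
Rod-side annular area A_ann = π/4 × (343² − 137²) = 77660 mm^2
Net thrust = P_cap·A_cap − P_rod·A_ann = 2.476e6 N − 3.673e5 N

F ≈ 2.11e6 N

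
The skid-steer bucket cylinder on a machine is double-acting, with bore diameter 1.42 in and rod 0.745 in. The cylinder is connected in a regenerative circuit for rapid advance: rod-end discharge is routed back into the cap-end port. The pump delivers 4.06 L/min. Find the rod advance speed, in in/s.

In regeneration the rod-end outflow joins the pump flow into the cap end, so the net volume the pump must supply per unit advance equals the rod cross-section area.
Rod cross-section A_rod = π/4 × (0.745 in)² = 0.4359 in^2
v = Q_pump / A_rod

v ≈ 9.47 in/s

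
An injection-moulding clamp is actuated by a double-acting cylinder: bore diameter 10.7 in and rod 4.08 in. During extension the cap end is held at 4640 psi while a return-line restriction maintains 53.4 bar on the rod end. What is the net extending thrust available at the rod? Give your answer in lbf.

F ≈ 3.58e5 lbf

Cap-side area A_cap = π/4 × (10.7 in)² = 89.92 in^2
Rod-side annular area A_ann = π/4 × (10.7² − 4.08²) = 76.85 in^2
Net thrust = P_cap·A_cap − P_rod·A_ann = 4.172e5 lbf − 59520 lbf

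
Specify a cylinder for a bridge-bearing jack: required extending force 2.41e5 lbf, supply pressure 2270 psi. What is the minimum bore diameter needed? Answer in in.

D ≈ 11.6 in

Extension force acts on the full piston face: F = P × (π/4)D².
D = √(4F / (πP)) = √(4 × 2.41e5 lbf / (π × 2270 psi))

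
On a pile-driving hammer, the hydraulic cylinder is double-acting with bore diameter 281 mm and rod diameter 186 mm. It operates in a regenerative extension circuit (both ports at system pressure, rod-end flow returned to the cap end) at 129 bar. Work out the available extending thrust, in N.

F ≈ 3.51e5 N

With equal pressure on both faces, forces on the annular region cancel; the net push is pressure × rod cross-section.
Rod cross-section A_rod = π/4 × (186 mm)² = 27170 mm^2
F = P × A_rod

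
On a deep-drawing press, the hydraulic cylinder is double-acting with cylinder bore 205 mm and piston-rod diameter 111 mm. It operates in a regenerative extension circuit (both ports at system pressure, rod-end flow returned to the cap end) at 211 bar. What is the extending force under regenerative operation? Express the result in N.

F ≈ 2.04e5 N

With equal pressure on both faces, forces on the annular region cancel; the net push is pressure × rod cross-section.
Rod cross-section A_rod = π/4 × (111 mm)² = 9677 mm^2
F = P × A_rod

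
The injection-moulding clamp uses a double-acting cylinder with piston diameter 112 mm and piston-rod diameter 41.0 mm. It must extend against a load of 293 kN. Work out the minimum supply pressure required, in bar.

Cap-side area A_cap = π/4 × (112 mm)² = 9852 mm^2
P = F / A = 293 kN / A

P ≈ 297 bar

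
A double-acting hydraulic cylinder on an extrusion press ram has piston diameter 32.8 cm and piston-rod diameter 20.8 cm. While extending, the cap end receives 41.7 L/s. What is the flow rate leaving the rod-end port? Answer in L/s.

Q_out ≈ 24.9 L/s

Cap-side area A_cap = π/4 × (32.8 cm)² = 845.0 cm^2
Rod-side annular area A_ann = π/4 × (32.8² − 20.8²) = 505.2 cm^2
Piston speed v = Q_in/A_cap; rod-end outflow Q_out = v × A_ann = Q_in × A_ann/A_cap.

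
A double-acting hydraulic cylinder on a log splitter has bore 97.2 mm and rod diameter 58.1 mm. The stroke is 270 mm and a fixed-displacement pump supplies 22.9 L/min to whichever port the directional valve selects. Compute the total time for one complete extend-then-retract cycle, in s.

t ≈ 8.62 s

Cap-side area A_cap = π/4 × (97.2 mm)² = 7420 mm^2
Rod-side annular area A_ann = π/4 × (97.2² − 58.1²) = 4769 mm^2
t_ext = A_cap·L/Q = 5.249 s
t_ret = A_ann·L/Q = 3.374 s
t_cycle = t_ext + t_ret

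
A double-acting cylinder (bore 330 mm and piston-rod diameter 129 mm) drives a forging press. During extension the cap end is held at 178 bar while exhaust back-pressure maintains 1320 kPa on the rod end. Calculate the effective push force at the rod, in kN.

Cap-side area A_cap = π/4 × (330 mm)² = 85530 mm^2
Rod-side annular area A_ann = π/4 × (330² − 129²) = 72460 mm^2
Net thrust = P_cap·A_cap − P_rod·A_ann = 1522 kN − 95.65 kN

F ≈ 1430 kN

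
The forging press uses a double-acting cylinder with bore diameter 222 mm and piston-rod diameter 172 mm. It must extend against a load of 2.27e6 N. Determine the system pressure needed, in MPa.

Cap-side area A_cap = π/4 × (222 mm)² = 38710 mm^2
P = F / A = 2.27e6 N / A

P ≈ 58.6 MPa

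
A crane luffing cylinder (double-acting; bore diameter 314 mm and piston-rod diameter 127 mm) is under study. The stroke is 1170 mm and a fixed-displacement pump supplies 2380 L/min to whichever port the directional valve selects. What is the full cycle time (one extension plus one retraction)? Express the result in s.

Cap-side area A_cap = π/4 × (314 mm)² = 77440 mm^2
Rod-side annular area A_ann = π/4 × (314² − 127²) = 64770 mm^2
t_ext = A_cap·L/Q = 2.284 s
t_ret = A_ann·L/Q = 1.910 s
t_cycle = t_ext + t_ret

t ≈ 4.19 s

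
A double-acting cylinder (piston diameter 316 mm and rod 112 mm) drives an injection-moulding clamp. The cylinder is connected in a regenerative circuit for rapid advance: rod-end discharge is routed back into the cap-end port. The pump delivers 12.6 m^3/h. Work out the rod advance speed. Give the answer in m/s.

In regeneration the rod-end outflow joins the pump flow into the cap end, so the net volume the pump must supply per unit advance equals the rod cross-section area.
Rod cross-section A_rod = π/4 × (112 mm)² = 9852 mm^2
v = Q_pump / A_rod

v ≈ 0.355 m/s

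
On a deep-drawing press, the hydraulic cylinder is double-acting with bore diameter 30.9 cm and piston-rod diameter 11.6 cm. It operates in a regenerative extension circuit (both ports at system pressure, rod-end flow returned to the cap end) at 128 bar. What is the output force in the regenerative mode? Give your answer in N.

With equal pressure on both faces, forces on the annular region cancel; the net push is pressure × rod cross-section.
Rod cross-section A_rod = π/4 × (11.6 cm)² = 105.7 cm^2
F = P × A_rod

F ≈ 1.35e5 N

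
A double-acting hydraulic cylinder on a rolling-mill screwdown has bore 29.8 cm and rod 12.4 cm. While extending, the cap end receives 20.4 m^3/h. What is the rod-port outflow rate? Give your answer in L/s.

Cap-side area A_cap = π/4 × (29.8 cm)² = 697.5 cm^2
Rod-side annular area A_ann = π/4 × (29.8² − 12.4²) = 576.7 cm^2
Piston speed v = Q_in/A_cap; rod-end outflow Q_out = v × A_ann = Q_in × A_ann/A_cap.

Q_out ≈ 4.69 L/s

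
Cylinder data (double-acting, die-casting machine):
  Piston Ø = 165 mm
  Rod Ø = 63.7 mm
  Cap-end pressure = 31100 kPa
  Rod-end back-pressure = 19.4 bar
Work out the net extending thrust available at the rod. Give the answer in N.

Cap-side area A_cap = π/4 × (165 mm)² = 21380 mm^2
Rod-side annular area A_ann = π/4 × (165² − 63.7²) = 18200 mm^2
Net thrust = P_cap·A_cap − P_rod·A_ann = 6.650e5 N − 35300 N

F ≈ 6.30e5 N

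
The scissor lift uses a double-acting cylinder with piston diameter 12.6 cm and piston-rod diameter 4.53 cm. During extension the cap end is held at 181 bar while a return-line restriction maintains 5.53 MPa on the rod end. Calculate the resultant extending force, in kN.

F ≈ 166 kN

Cap-side area A_cap = π/4 × (12.6 cm)² = 124.7 cm^2
Rod-side annular area A_ann = π/4 × (12.6² − 4.53²) = 108.6 cm^2
Net thrust = P_cap·A_cap − P_rod·A_ann = 225.7 kN − 60.04 kN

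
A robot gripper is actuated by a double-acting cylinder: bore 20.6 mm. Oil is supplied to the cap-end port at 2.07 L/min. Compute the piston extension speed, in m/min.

v ≈ 6.21 m/min

Cap-side area A_cap = π/4 × (20.6 mm)² = 333.3 mm^2
v = Q / A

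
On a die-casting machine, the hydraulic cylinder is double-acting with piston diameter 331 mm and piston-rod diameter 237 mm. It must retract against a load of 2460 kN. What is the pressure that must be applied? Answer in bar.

Rod-side annular area A_ann = π/4 × (331² − 237²) = 41930 mm^2
Retraction: pressure acts on the annular area.
P = F / A = 2460 kN / A

P ≈ 587 bar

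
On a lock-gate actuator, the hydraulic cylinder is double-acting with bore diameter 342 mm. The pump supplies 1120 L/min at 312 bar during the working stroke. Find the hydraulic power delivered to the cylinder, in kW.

Hydraulic power = P × Q

W ≈ 582 kW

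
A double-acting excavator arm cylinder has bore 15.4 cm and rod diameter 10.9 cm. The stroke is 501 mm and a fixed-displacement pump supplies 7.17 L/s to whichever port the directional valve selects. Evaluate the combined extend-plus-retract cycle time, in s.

Cap-side area A_cap = π/4 × (15.4 cm)² = 186.3 cm^2
Rod-side annular area A_ann = π/4 × (15.4² − 10.9²) = 92.95 cm^2
t_ext = A_cap·L/Q = 1.302 s
t_ret = A_ann·L/Q = 0.6495 s
t_cycle = t_ext + t_ret

t ≈ 1.95 s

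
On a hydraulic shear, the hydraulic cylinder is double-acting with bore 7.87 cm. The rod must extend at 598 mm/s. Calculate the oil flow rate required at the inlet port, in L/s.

Cap-side area A_cap = π/4 × (7.87 cm)² = 48.65 cm^2
Q = A × v

Q ≈ 2.91 L/s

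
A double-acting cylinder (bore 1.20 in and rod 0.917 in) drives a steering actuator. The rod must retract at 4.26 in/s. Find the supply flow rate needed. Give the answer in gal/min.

Q ≈ 0.521 gal/min

Rod-side annular area A_ann = π/4 × (1.20² − 0.917²) = 0.4705 in^2
Q = A × v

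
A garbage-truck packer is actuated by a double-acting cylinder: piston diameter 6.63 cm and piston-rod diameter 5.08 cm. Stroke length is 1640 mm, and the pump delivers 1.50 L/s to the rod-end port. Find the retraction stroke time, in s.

Rod-side annular area A_ann = π/4 × (6.63² − 5.08²) = 14.26 cm^2
Swept volume V = A × L; t = V / Q = A·L / Q

t ≈ 1.56 s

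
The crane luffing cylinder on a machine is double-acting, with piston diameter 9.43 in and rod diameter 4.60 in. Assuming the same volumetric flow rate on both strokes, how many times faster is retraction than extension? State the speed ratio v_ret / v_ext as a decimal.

v_ret/v_ext ≈ 1.31

Cap-side area A_cap = π/4 × (9.43 in)² = 69.84 in^2
Rod-side annular area A_ann = π/4 × (9.43² − 4.60²) = 53.22 in^2
For equal Q, v ∝ 1/A, so v_ret/v_ext = A_cap/A_ann.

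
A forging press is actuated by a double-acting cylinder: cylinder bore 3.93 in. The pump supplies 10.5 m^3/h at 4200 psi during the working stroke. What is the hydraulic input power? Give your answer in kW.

Hydraulic power = P × Q

W ≈ 84.5 kW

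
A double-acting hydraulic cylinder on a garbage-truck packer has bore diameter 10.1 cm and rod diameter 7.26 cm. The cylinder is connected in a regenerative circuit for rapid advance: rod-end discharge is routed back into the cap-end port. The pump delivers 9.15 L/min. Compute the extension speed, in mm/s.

v ≈ 36.8 mm/s

In regeneration the rod-end outflow joins the pump flow into the cap end, so the net volume the pump must supply per unit advance equals the rod cross-section area.
Rod cross-section A_rod = π/4 × (7.26 cm)² = 41.40 cm^2
v = Q_pump / A_rod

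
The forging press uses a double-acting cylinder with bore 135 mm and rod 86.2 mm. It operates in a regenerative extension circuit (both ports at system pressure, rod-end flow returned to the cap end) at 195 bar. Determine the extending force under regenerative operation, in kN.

F ≈ 114 kN

With equal pressure on both faces, forces on the annular region cancel; the net push is pressure × rod cross-section.
Rod cross-section A_rod = π/4 × (86.2 mm)² = 5836 mm^2
F = P × A_rod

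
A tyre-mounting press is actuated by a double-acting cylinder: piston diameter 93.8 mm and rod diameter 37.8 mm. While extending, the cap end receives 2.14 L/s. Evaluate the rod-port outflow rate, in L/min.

Cap-side area A_cap = π/4 × (93.8 mm)² = 6910 mm^2
Rod-side annular area A_ann = π/4 × (93.8² − 37.8²) = 5788 mm^2
Piston speed v = Q_in/A_cap; rod-end outflow Q_out = v × A_ann = Q_in × A_ann/A_cap.

Q_out ≈ 108 L/min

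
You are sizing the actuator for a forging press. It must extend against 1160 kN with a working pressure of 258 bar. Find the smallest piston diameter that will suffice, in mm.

D ≈ 239 mm

Extension force acts on the full piston face: F = P × (π/4)D².
D = √(4F / (πP)) = √(4 × 1160 kN / (π × 258 bar))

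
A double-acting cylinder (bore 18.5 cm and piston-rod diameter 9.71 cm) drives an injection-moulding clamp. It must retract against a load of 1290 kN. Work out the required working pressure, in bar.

Rod-side annular area A_ann = π/4 × (18.5² − 9.71²) = 194.8 cm^2
Retraction: pressure acts on the annular area.
P = F / A = 1290 kN / A

P ≈ 662 bar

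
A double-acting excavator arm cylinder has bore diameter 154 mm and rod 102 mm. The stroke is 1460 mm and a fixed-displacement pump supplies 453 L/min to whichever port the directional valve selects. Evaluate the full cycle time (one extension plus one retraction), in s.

t ≈ 5.62 s

Cap-side area A_cap = π/4 × (154 mm)² = 18630 mm^2
Rod-side annular area A_ann = π/4 × (154² − 102²) = 10460 mm^2
t_ext = A_cap·L/Q = 3.602 s
t_ret = A_ann·L/Q = 2.022 s
t_cycle = t_ext + t_ret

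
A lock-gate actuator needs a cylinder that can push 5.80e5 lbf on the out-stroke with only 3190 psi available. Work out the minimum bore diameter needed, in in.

Extension force acts on the full piston face: F = P × (π/4)D².
D = √(4F / (πP)) = √(4 × 5.80e5 lbf / (π × 3190 psi))

D ≈ 15.2 in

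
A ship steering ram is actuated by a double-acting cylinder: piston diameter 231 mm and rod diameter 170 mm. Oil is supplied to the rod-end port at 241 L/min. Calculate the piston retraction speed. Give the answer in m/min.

v ≈ 12.5 m/min

Rod-side annular area A_ann = π/4 × (231² − 170²) = 19210 mm^2
Flow into the rod-end port fills the annular volume.
v = Q / A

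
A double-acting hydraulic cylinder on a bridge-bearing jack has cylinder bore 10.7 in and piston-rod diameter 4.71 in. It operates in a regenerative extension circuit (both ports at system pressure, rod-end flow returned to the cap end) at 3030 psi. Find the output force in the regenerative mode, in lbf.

F ≈ 52800 lbf

With equal pressure on both faces, forces on the annular region cancel; the net push is pressure × rod cross-section.
Rod cross-section A_rod = π/4 × (4.71 in)² = 17.42 in^2
F = P × A_rod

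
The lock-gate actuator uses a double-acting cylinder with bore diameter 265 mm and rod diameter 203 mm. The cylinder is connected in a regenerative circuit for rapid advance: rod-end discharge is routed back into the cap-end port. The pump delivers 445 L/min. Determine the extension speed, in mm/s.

In regeneration the rod-end outflow joins the pump flow into the cap end, so the net volume the pump must supply per unit advance equals the rod cross-section area.
Rod cross-section A_rod = π/4 × (203 mm)² = 32370 mm^2
v = Q_pump / A_rod

v ≈ 229 mm/s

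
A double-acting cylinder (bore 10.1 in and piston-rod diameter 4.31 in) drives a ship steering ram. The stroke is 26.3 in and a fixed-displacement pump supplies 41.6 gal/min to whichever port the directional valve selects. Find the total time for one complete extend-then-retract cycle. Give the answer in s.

t ≈ 23.9 s

Cap-side area A_cap = π/4 × (10.1 in)² = 80.12 in^2
Rod-side annular area A_ann = π/4 × (10.1² − 4.31²) = 65.53 in^2
t_ext = A_cap·L/Q = 13.16 s
t_ret = A_ann·L/Q = 10.76 s
t_cycle = t_ext + t_ret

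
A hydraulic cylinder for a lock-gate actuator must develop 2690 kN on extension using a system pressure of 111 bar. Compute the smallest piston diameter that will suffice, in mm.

Extension force acts on the full piston face: F = P × (π/4)D².
D = √(4F / (πP)) = √(4 × 2690 kN / (π × 111 bar))

D ≈ 555 mm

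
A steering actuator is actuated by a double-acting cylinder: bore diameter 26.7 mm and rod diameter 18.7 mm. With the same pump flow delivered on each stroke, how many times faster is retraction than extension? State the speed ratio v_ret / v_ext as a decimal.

Cap-side area A_cap = π/4 × (26.7 mm)² = 559.9 mm^2
Rod-side annular area A_ann = π/4 × (26.7² − 18.7²) = 285.3 mm^2
For equal Q, v ∝ 1/A, so v_ret/v_ext = A_cap/A_ann.

v_ret/v_ext ≈ 1.96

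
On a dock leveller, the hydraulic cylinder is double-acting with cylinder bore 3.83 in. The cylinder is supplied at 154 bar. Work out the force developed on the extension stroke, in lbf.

Cap-side area A_cap = π/4 × (3.83 in)² = 11.52 in^2
F = P × A_cap = 154 bar × A_cap

F ≈ 25700 lbf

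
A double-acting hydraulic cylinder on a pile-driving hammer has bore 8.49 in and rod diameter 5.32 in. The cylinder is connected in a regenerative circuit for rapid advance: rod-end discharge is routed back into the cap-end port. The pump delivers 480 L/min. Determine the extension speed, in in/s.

In regeneration the rod-end outflow joins the pump flow into the cap end, so the net volume the pump must supply per unit advance equals the rod cross-section area.
Rod cross-section A_rod = π/4 × (5.32 in)² = 22.23 in^2
v = Q_pump / A_rod

v ≈ 22.0 in/s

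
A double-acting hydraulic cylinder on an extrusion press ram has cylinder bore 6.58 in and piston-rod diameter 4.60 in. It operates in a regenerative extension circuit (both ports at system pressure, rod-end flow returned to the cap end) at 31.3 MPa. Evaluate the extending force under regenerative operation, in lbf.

F ≈ 75400 lbf

With equal pressure on both faces, forces on the annular region cancel; the net push is pressure × rod cross-section.
Rod cross-section A_rod = π/4 × (4.60 in)² = 16.62 in^2
F = P × A_rod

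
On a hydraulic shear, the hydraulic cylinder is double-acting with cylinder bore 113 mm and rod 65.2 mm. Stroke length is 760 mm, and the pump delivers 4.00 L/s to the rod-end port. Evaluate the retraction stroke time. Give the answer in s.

Rod-side annular area A_ann = π/4 × (113² − 65.2²) = 6690 mm^2
Swept volume V = A × L; t = V / Q = A·L / Q

t ≈ 1.27 s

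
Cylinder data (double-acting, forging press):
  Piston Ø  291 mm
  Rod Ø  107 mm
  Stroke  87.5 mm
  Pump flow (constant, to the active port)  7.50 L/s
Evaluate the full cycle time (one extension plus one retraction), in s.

Cap-side area A_cap = π/4 × (291 mm)² = 66510 mm^2
Rod-side annular area A_ann = π/4 × (291² − 107²) = 57520 mm^2
t_ext = A_cap·L/Q = 0.7759 s
t_ret = A_ann·L/Q = 0.6710 s
t_cycle = t_ext + t_ret

t ≈ 1.45 s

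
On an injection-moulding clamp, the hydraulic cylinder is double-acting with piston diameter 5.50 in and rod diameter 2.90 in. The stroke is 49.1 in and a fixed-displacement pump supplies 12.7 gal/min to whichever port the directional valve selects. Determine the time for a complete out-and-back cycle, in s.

Cap-side area A_cap = π/4 × (5.50 in)² = 23.76 in^2
Rod-side annular area A_ann = π/4 × (5.50² − 2.90²) = 17.15 in^2
t_ext = A_cap·L/Q = 23.86 s
t_ret = A_ann·L/Q = 17.23 s
t_cycle = t_ext + t_ret

t ≈ 41.1 s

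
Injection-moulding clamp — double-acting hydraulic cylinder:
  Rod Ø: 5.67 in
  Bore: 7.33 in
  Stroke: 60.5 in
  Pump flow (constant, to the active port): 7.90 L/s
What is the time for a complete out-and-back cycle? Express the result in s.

Cap-side area A_cap = π/4 × (7.33 in)² = 42.20 in^2
Rod-side annular area A_ann = π/4 × (7.33² − 5.67²) = 16.95 in^2
t_ext = A_cap·L/Q = 5.296 s
t_ret = A_ann·L/Q = 2.127 s
t_cycle = t_ext + t_ret

t ≈ 7.42 s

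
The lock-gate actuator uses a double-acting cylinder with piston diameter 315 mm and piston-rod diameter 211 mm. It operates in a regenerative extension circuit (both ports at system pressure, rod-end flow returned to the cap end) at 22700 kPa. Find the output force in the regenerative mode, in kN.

With equal pressure on both faces, forces on the annular region cancel; the net push is pressure × rod cross-section.
Rod cross-section A_rod = π/4 × (211 mm)² = 34970 mm^2
F = P × A_rod

F ≈ 794 kN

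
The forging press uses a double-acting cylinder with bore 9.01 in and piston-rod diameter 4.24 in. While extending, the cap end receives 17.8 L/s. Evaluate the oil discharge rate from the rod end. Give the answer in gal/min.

Q_out ≈ 220 gal/min

Cap-side area A_cap = π/4 × (9.01 in)² = 63.76 in^2
Rod-side annular area A_ann = π/4 × (9.01² − 4.24²) = 49.64 in^2
Piston speed v = Q_in/A_cap; rod-end outflow Q_out = v × A_ann = Q_in × A_ann/A_cap.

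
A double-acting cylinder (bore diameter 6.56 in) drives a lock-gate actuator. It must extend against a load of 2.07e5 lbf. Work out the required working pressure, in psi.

P ≈ 6120 psi

Cap-side area A_cap = π/4 × (6.56 in)² = 33.80 in^2
P = F / A = 2.07e5 lbf / A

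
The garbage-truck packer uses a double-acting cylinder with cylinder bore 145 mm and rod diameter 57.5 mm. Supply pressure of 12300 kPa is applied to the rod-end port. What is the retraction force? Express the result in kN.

F ≈ 171 kN

Rod-side annular area A_ann = π/4 × (145² − 57.5²) = 13920 mm^2
On retraction the pressure acts on the annular area (bore minus rod).
F = P × A_ann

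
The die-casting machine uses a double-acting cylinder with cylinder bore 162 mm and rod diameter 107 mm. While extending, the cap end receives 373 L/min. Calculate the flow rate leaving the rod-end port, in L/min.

Cap-side area A_cap = π/4 × (162 mm)² = 20610 mm^2
Rod-side annular area A_ann = π/4 × (162² − 107²) = 11620 mm^2
Piston speed v = Q_in/A_cap; rod-end outflow Q_out = v × A_ann = Q_in × A_ann/A_cap.

Q_out ≈ 210 L/min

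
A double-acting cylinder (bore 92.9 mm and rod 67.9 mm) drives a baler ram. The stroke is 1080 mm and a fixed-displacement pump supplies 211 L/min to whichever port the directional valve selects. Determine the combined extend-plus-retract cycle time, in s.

Cap-side area A_cap = π/4 × (92.9 mm)² = 6778 mm^2
Rod-side annular area A_ann = π/4 × (92.9² − 67.9²) = 3157 mm^2
t_ext = A_cap·L/Q = 2.082 s
t_ret = A_ann·L/Q = 0.9696 s
t_cycle = t_ext + t_ret

t ≈ 3.05 s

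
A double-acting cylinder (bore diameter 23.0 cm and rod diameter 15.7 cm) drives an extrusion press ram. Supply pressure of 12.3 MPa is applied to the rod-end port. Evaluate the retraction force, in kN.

F ≈ 273 kN

Rod-side annular area A_ann = π/4 × (23.0² − 15.7²) = 221.9 cm^2
On retraction the pressure acts on the annular area (bore minus rod).
F = P × A_ann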